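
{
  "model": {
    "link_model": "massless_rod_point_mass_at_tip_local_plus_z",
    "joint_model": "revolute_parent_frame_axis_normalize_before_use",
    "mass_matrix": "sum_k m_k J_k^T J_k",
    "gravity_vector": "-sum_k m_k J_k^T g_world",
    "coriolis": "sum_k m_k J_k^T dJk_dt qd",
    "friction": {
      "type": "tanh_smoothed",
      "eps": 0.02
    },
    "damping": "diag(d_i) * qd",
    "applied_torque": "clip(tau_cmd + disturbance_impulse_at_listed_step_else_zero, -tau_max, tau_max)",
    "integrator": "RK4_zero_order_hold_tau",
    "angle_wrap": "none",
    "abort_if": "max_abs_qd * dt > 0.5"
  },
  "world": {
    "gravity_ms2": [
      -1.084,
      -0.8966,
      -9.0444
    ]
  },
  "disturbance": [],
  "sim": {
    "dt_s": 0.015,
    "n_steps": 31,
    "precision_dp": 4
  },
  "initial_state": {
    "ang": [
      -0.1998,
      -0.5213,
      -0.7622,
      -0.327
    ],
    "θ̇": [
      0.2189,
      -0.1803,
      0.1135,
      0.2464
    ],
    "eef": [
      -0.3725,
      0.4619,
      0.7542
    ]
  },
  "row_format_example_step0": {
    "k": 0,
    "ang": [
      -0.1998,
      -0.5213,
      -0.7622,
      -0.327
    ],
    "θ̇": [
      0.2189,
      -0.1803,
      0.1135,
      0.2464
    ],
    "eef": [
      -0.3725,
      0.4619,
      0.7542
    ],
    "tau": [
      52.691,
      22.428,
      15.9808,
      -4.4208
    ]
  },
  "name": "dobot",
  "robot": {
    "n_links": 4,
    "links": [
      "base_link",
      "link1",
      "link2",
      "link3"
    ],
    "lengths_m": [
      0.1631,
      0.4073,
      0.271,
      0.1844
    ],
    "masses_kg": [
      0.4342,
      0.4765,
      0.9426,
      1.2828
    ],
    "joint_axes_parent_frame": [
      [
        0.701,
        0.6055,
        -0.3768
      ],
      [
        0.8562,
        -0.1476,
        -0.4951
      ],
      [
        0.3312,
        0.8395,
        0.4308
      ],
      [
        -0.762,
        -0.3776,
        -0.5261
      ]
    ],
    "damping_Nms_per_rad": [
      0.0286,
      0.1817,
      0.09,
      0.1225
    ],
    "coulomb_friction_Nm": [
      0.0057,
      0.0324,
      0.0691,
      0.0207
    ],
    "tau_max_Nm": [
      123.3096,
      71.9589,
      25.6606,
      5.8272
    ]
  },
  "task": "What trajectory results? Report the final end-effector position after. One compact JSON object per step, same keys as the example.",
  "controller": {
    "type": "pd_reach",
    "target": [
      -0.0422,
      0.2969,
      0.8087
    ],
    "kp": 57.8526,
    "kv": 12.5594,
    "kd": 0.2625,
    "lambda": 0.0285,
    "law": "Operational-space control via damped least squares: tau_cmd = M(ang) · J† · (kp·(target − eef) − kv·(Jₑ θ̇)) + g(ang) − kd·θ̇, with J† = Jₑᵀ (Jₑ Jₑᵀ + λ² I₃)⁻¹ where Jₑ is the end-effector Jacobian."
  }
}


{"k":1,"ang":[-0.1904,-0.5275,-0.7663,-0.3238],"\u03b8\u0307":[1.0268,-0.6473,-0.6487,0.2029],"eef":[-0.3685,0.461,0.7555],"tau":[44.0826,19.3591,14.0485,-3.7712]}
{"k":2,"ang":[-0.1706,-0.5397,-0.7796,-0.3199],"\u03b8\u0307":[1.6176,-0.9705,-1.1136,0.3172],"eef":[-0.361,0.4581,0.7575],"tau":[36.6268,16.6908,12.2847,-3.2453]}
{"k":3,"ang":[-0.1432,-0.5559,-0.7983,-0.3141],"\u03b8\u0307":[2.0369,-1.1912,-1.3643,0.4671],"eef":[-0.3509,0.4538,0.7601],"tau":[30.1044,14.3139,10.6919,-2.7945]}
{"k":4,"ang":[-0.1105,-0.5748,-0.8195,-0.3061],"\u03b8\u0307":[2.3203,-1.3364,-1.4615,0.6036],"eef":[-0.3387,0.4482,0.7633],"tau":[24.4039,12.1832,9.2704,-2.3989]}
{"k":5,"ang":[-0.0744,-0.5955,-0.8413,-0.2963],"\u03b8\u0307":[2.497,-1.4254,-1.4531,0.7084],"eef":[-0.3249,0.4418,0.7671],"tau":[19.4509,10.2782,8.0178,-2.0496]}
{"k":6,"ang":[-0.0362,-0.6172,-0.8626,-0.2851],"\u03b8\u0307":[2.5907,-1.4723,-1.3757,0.778],"eef":[-0.3101,0.4346,0.7711],"tau":[15.1842,8.5874,6.9277,-1.7422]}
{"k":7,"ang":[0.0028,-0.6394,-0.8823,-0.2732],"\u03b8\u0307":[2.6203,-1.4873,-1.2565,0.8154],"eef":[-0.2946,0.427,0.7755],"tau":[11.5455,7.1019,5.9908,-1.4738]}
{"k":8,"ang":[0.042,-0.6616,-0.9,-0.2609],"\u03b8\u0307":[2.6009,-1.478,-1.1156,0.8262],"eef":[-0.2787,0.4189,0.78],"tau":[8.4766,5.8121,5.1957,-1.2417]}
{"k":9,"ang":[0.0805,-0.6836,-0.9156,-0.2486],"\u03b8\u0307":[2.5444,-1.4503,-0.967,0.8161],"eef":[-0.2627,0.4106,0.7847],"tau":[5.9193,4.707,4.5303,-1.0436]}
{"k":10,"ang":[0.118,-0.705,-0.929,-0.2365],"\u03b8\u0307":[2.4607,-1.4089,-0.8207,0.7903],"eef":[-0.2469,0.4022,0.7893],"tau":[3.8171,3.7741,3.9819,-0.8768]}
{"k":11,"ang":[0.1542,-0.7258,-0.9403,-0.2249],"\u03b8\u0307":[2.3576,-1.3579,-0.6831,0.7536],"eef":[-0.2314,0.3938,0.7938],"tau":[2.1156,3.0001,3.5384,-0.7388]}
{"k":12,"ang":[0.1886,-0.7457,-0.9495,-0.214],"\u03b8\u0307":[2.2416,-1.3004,-0.5581,0.7097],"eef":[-0.2164,0.3856,0.7981],"tau":[0.7642,2.3709,3.1879,-0.627]}
{"k":13,"ang":[0.2213,-0.7647,-0.957,-0.2037],"\u03b8\u0307":[2.1177,-1.2394,-0.4476,0.6619],"eef":[-0.202,0.3775,0.8023],"tau":[-0.2842,1.8724,2.919,-0.5388]}
{"k":14,"ang":[0.2521,-0.7829,-0.963,-0.1941],"\u03b8\u0307":[1.9903,-1.1772,-0.3523,0.6127],"eef":[-0.1883,0.3696,0.8062],"tau":[-1.0724,1.4905,2.7214,-0.4719]}
{"k":15,"ang":[0.281,-0.8,-0.9677,-0.1853],"\u03b8\u0307":[1.8624,-1.1156,-0.2719,0.5641],"eef":[-0.1754,0.3621,0.8098],"tau":[-1.6391,1.2112,2.585,-0.4239]}
{"k":16,"ang":[0.308,-0.8163,-0.9712,-0.1772],"\u03b8\u0307":[1.7367,-1.0562,-0.2053,0.5175],"eef":[-0.1632,0.355,0.8132],"tau":[-2.0191,1.0214,2.5008,-0.3925]}
{"k":17,"ang":[0.3331,-0.8317,-0.9739,-0.1698],"\u03b8\u0307":[1.6149,-0.9998,-0.1513,0.4739],"eef":[-0.1518,0.3482,0.8162],"tau":[-2.2433,0.9084,2.4604,-0.3754]}
{"k":18,"ang":[0.3565,-0.8463,-0.9758,-0.163],"\u03b8\u0307":[1.4984,-0.9473,-0.1083,0.434],"eef":[-0.1411,0.3419,0.819],"tau":[-2.339,0.8606,2.4564,-0.3706]}
{"k":19,"ang":[0.3781,-0.8602,-0.9772,-0.1568],"\u03b8\u0307":[1.388,-0.8988,-0.0748,0.3979],"eef":[-0.1313,0.336,0.8214],"tau":[-2.3298,0.8672,2.4819,-0.3762]}
{"k":20,"ang":[0.3981,-0.8733,-0.9781,-0.151],"\u03b8\u0307":[1.2841,-0.8544,-0.0493,0.3657],"eef":[-0.1222,0.3306,0.8236],"tau":[-2.2368,0.9183,2.531,-0.3902]}
{"k":21,"ang":[0.4166,-0.8858,-0.9787,-0.1458],"\u03b8\u0307":[1.1871,-0.8142,-0.0306,0.3368],"eef":[-0.1139,0.3256,0.8254],"tau":[-2.0781,1.0048,2.5989,-0.4111]}
{"k":22,"ang":[0.4338,-0.8978,-0.979,-0.1409],"\u03b8\u0307":[1.0972,-0.7781,-0.0184,0.3101],"eef":[-0.1063,0.321,0.827],"tau":[-1.8705,1.1184,2.6821,-0.437]}
{"k":23,"ang":[0.4496,-0.9092,-0.9793,-0.1365],"\u03b8\u0307":[1.0144,-0.7459,-0.0117,0.2851],"eef":[-0.0994,0.3169,0.8283],"tau":[-1.6269,1.2522,2.7775,-0.4667]}
{"k":24,"ang":[0.4642,-0.9202,-0.9794,-0.1324],"\u03b8\u0307":[0.938,-0.7168,-0.0088,0.2629],"eef":[-0.0931,0.3131,0.8294],"tau":[-1.3563,1.4017,2.8811,-0.4996]}
{"k":25,"ang":[0.4778,-0.9307,-0.9795,-0.1286],"\u03b8\u0307":[0.8674,-0.6901,-0.0078,0.2442],"eef":[-0.0874,0.3097,0.8303],"tau":[-1.0663,1.5627,2.9887,-0.5348]}
{"k":26,"ang":[0.4903,-0.9409,-0.9796,-0.125],"\u03b8\u0307":[0.8021,-0.6653,-0.0077,0.2286],"eef":[-0.0823,0.3067,0.8309],"tau":[-0.7643,1.7311,3.0973,-0.5715]}
{"k":27,"ang":[0.5019,-0.9507,-0.9798,-0.1217],"\u03b8\u0307":[0.7416,-0.6419,-0.0079,0.2155],"eef":[-0.0777,0.304,0.8314],"tau":[-0.4572,1.903,3.2044,-0.6087]}
{"k":28,"ang":[0.5126,-0.9601,-0.9799,-0.1186],"\u03b8\u0307":[0.6856,-0.6198,-0.0083,0.2044],"eef":[-0.0736,0.3017,0.8317],"tau":[-0.1504,2.0754,3.3087,-0.6459]}
{"k":29,"ang":[0.5225,-0.9693,-0.98,-0.1156],"\u03b8\u0307":[0.6339,-0.5987,-0.0086,0.1947],"eef":[-0.07,0.2996,0.8319],"tau":[0.1514,2.2455,3.4089,-0.6823]}
{"k":30,"ang":[0.5316,-0.9781,-0.9801,-0.1127],"\u03b8\u0307":[0.5862,-0.5786,-0.0089,0.186],"eef":[-0.0667,0.2978,0.8319],"tau":[0.4449,2.4114,3.5042,-0.7177]}
{"k":31,"ang":[0.5401,-0.9866,-0.9803,-0.11],"\u03b8\u0307":[0.5422,-0.5592,-0.009,0.1781],"eef":[-0.0639,0.2963,0.8319]}
{"summary": "final eef position (m): -0.0639 0.2963 0.8319"}


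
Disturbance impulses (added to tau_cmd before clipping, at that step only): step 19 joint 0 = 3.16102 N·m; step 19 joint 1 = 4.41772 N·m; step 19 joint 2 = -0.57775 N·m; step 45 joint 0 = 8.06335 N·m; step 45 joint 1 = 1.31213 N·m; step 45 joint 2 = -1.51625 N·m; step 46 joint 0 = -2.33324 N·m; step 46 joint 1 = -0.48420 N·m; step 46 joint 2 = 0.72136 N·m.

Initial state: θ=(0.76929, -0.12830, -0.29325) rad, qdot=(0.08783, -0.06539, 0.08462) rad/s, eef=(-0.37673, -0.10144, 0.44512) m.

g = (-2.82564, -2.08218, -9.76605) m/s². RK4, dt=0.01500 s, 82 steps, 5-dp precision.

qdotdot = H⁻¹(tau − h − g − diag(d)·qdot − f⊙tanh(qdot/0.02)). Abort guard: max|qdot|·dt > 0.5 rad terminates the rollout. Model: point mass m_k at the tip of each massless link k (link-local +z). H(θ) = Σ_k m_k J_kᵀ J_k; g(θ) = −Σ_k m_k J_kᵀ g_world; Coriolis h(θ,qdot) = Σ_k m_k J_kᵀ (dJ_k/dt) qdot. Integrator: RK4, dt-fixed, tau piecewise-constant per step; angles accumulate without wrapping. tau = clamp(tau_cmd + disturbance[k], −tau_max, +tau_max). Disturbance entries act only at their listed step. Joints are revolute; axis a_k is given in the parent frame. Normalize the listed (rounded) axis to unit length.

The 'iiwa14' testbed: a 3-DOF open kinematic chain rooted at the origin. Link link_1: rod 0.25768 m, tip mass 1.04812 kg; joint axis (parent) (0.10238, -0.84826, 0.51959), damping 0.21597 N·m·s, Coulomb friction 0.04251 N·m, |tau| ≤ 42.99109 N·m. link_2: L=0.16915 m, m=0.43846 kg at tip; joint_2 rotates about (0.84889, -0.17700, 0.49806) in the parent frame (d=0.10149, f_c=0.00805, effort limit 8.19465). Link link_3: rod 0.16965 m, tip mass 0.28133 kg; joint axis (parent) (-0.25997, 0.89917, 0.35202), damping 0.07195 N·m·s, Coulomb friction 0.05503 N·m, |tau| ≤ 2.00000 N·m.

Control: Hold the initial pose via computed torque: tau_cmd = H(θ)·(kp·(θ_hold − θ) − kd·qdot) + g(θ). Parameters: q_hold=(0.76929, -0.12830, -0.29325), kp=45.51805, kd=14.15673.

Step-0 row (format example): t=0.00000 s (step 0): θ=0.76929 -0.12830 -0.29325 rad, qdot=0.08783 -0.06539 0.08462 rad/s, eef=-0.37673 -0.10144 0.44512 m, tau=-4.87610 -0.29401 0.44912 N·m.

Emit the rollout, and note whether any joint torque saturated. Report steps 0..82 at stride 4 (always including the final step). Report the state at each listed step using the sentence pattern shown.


t=0.06000 s (step 4): θ=0.77172 -0.13016 -0.29362 rad, qdot=0.01776 -0.00508 0.01794 rad/s, eef=-0.37765 -0.10149 0.44429 m, tau=-4.75846 -0.30269 0.43966 N·m.
t=0.12000 s (step 8): θ=0.77194 -0.13019 -0.29441 rad, qdot=0.00264 0.00389 0.02866 rad/s, eef=-0.37778 -0.10158 0.44413 m, tau=-4.72122 -0.30134 0.43490 N·m.
t=0.18000 s (step 12): θ=0.77171 -0.13006 -0.29483 rad, qdot=-0.00021 0.00384 0.03309 rad/s, eef=-0.37774 -0.10159 0.44415 m, tau=-4.71020 -0.30010 0.43350 N·m.
t=0.24000 s (step 16): θ=0.77140 -0.12995 -0.29511 rad, qdot=-0.00046 0.00344 0.03426 rad/s, eef=-0.37765 -0.10157 0.44422 m, tau=-4.70604 -0.29971 0.43307 N·m.
t=0.30000 s (step 20): θ=0.77112 -0.11645 -0.29548 rad, qdot=0.00735 1.77541 0.01773 rad/s, eef=-0.37685 -0.10564 0.44406 m, tau=-5.38648 -1.24145 0.55965 N·m.
t=0.36000 s (step 24): θ=0.77199 -0.05565 -0.29632 rad, qdot=0.00745 0.45753 -0.05912 rad/s, eef=-0.37321 -0.12427 0.44249 m, tau=-4.97338 -0.67642 0.49523 N·m.
t=0.42000 s (step 28): θ=0.77238 -0.04449 -0.29688 rad, qdot=-0.00334 -0.01112 -0.03437 rad/s, eef=-0.37253 -0.12774 0.44203 m, tau=-4.78942 -0.44962 0.46128 N·m.
t=0.48000 s (step 32): θ=0.77223 -0.04984 -0.29606 rad, qdot=-0.00989 -0.14487 -0.01723 rad/s, eef=-0.37283 -0.12605 0.44231 m, tau=-4.71641 -0.36749 0.44662 N·m.
t=0.54000 s (step 36): θ=0.77184 -0.05957 -0.29497 rad, qdot=-0.01156 -0.17338 -0.01598 rad/s, eef=-0.37335 -0.12296 0.44280 m, tau=-4.69017 -0.33428 0.44067 N·m.
t=0.60000 s (step 40): θ=0.77141 -0.06969 -0.29389 rad, qdot=-0.01125 -0.16391 -0.01694 rad/s, eef=-0.37385 -0.11975 0.44330 m, tau=-4.68162 -0.32071 0.43798 N·m.
t=0.66000 s (step 44): θ=0.77103 -0.07882 -0.29285 rad, qdot=-0.01037 -0.14294 -0.01855 rad/s, eef=-0.37428 -0.11684 0.44374 m, tau=-4.67969 -0.31508 0.43661 N·m.
t=0.72000 s (step 48): θ=0.78473 -0.08543 -0.30594 rad, qdot=0.22764 -0.10178 0.11592 rad/s, eef=-0.38001 -0.11900 0.43771 m, tau=-5.43495 -0.41313 0.52220 N·m.
t=0.78000 s (step 52): θ=0.79105 -0.09126 -0.30583 rad, qdot=0.02643 -0.08830 0.02212 rad/s, eef=-0.38235 -0.11876 0.43571 m, tau=-5.00388 -0.35020 0.47378 N·m.
t=0.84000 s (step 56): θ=0.79036 -0.09645 -0.30551 rad, qdot=-0.02686 -0.08267 0.06369 rad/s, eef=-0.38246 -0.11701 0.43608 m, tau=-4.84041 -0.32175 0.45071 N·m.
t=0.90000 s (step 60): θ=0.78806 -0.10136 -0.30363 rad, qdot=-0.03813 -0.07619 0.07021 rad/s, eef=-0.38193 -0.11484 0.43717 m, tau=-4.78021 -0.30973 0.44220 N·m.
t=0.96000 s (step 64): θ=0.78551 -0.10574 -0.30170 rad, qdot=-0.03698 -0.06590 0.06921 rad/s, eef=-0.38126 -0.11277 0.43834 m, tau=-4.75408 -0.30522 0.43847 N·m.
t=1.02000 s (step 68): θ=0.78318 -0.10947 -0.29986 rad, qdot=-0.03173 -0.05487 0.06724 rad/s, eef=-0.38062 -0.11095 0.43941 m, tau=-4.74223 -0.30394 0.43665 N·m.
t=1.08000 s (step 72): θ=0.78118 -0.11256 -0.29818 rad, qdot=-0.02599 -0.04461 0.06433 rad/s, eef=-0.38005 -0.10942 0.44033 m, tau=-4.73601 -0.30393 0.43563 N·m.
t=1.14000 s (step 76): θ=0.77951 -0.11508 -0.29671 rad, qdot=-0.02105 -0.03572 0.06059 rad/s, eef=-0.37955 -0.10816 0.44111 m, tau=-4.73159 -0.30430 0.43496 N·m.
t=1.20000 s (step 80): θ=0.77810 -0.11711 -0.29549 rad, qdot=-0.01711 -0.02844 0.05640 rad/s, eef=-0.37912 -0.10712 0.44176 m, tau=-4.72762 -0.30464 0.43443 N·m.
t=1.23000 s (step 82): θ=0.77748 -0.11797 -0.29498 rad, qdot=-0.01545 -0.02540 0.05427 rad/s, eef=-0.37893 -0.10668 0.44204 m.
any joint saturated: no


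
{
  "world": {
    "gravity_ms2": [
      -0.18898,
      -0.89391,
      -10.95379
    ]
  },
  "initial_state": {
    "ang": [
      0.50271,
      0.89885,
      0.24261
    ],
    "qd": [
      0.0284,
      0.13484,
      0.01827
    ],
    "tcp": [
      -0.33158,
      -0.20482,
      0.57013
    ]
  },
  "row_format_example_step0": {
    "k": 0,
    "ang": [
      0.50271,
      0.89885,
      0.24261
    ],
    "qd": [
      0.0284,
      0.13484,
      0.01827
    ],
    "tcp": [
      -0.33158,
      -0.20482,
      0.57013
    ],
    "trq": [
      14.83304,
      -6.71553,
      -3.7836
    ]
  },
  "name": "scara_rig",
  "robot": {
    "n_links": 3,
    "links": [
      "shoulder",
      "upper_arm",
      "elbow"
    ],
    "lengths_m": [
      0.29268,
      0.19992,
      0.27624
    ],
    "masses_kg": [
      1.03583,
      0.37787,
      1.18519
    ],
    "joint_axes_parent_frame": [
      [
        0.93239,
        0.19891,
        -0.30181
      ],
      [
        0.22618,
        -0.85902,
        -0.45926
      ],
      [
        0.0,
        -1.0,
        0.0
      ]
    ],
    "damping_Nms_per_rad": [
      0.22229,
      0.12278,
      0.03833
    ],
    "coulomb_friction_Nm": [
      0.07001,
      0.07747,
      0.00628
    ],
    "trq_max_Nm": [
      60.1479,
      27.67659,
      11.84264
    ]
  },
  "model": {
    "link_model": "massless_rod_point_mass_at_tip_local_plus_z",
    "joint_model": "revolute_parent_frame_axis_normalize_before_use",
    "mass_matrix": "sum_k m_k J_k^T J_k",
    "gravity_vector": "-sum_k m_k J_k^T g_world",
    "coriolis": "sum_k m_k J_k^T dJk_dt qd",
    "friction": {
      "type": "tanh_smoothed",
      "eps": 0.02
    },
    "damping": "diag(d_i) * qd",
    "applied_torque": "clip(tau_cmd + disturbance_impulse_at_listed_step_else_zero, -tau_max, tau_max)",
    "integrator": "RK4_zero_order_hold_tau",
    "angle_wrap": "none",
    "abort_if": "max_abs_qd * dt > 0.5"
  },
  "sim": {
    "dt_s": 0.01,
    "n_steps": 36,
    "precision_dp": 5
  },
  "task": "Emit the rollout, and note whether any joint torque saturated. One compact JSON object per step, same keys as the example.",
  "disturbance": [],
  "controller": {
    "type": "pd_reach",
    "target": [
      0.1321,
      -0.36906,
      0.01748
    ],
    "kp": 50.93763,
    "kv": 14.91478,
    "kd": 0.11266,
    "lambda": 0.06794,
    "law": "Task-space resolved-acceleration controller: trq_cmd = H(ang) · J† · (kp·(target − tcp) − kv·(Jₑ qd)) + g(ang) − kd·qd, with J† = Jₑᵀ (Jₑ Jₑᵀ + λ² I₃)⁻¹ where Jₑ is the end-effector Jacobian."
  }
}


{"k":1,"ang":[0.50632,0.89678,0.25014],"qd":[0.68972,-0.52055,1.44016],"tcp":[-0.33178,-0.20529,0.56916],"trq":[12.33423,-6.19766,-3.53689]}
{"k":2,"ang":[0.51599,0.88941,0.26951],"qd":[1.24295,-0.9425,2.41176],"tcp":[-0.33176,-0.20722,0.56702],"trq":[10.02599,-5.72644,-3.23253]}
{"k":3,"ang":[0.53074,0.87842,0.29728],"qd":[1.70493,-1.24711,3.12327],"tcp":[-0.33156,-0.21043,0.56384],"trq":[7.88684,-5.27309,-2.90492]}
{"k":4,"ang":[0.54971,0.86471,0.33131],"qd":[2.0877,-1.49063,3.67061],"tcp":[-0.33116,-0.21477,0.55971],"trq":[5.8904,-4.82258,-2.57092]}
{"k":5,"ang":[0.57216,0.84872,0.37026],"qd":[2.3998,-1.70451,4.10918],"tcp":[-0.33053,-0.22004,0.55471],"trq":[4.01583,-4.36806,-2.24076]}
{"k":6,"ang":[0.5974,0.83066,0.41319],"qd":[2.6473,-1.90587,4.47085],"tcp":[-0.32965,-0.22607,0.54894],"trq":[2.24914,-3.90876,-1.92179]}
{"k":7,"ang":[0.62481,0.81062,0.45944],"qd":[2.83482,-2.10361,4.77398],"tcp":[-0.32849,-0.2327,0.54244],"trq":[0.58282,-3.44818,-1.62009]}
{"k":8,"ang":[0.65382,0.7886,0.50846],"qd":[2.96626,-2.30189,5.0295],"tcp":[-0.32704,-0.23977,0.53529],"trq":[-0.98557,-2.99247,-1.34103]}
{"k":9,"ang":[0.68389,0.7646,0.55983],"qd":[3.04538,-2.50213,5.24416],"tcp":[-0.32527,-0.24716,0.52754],"trq":[-2.45521,-2.54905,-1.08925]}
{"k":10,"ang":[0.7145,0.73858,0.61316],"qd":[3.0761,-2.70412,5.42257],"tcp":[-0.3232,-0.25475,0.51927],"trq":[-3.82366,-2.12555,-0.86843]}
{"k":11,"ang":[0.74519,0.71055,0.6681],"qd":[3.06267,-2.90668,5.56815],"tcp":[-0.32081,-0.26242,0.51052],"trq":[-5.08816,-1.72899,-0.68117]}
{"k":12,"ang":[0.77555,0.6805,0.72434],"qd":[3.00975,-3.10812,5.68384],"tcp":[-0.31811,-0.27009,0.50136],"trq":[-6.24637,-1.3652,-0.52882]}
{"k":13,"ang":[0.80521,0.64845,0.7816],"qd":[2.92232,-3.3065,5.77238],"tcp":[-0.31512,-0.27767,0.49184],"trq":[-7.29673,-1.0385,-0.41154]}
{"k":14,"ang":[0.83385,0.61443,0.83962],"qd":[2.80555,-3.49986,5.83646],"tcp":[-0.31185,-0.28511,0.48203],"trq":[-8.23863,-0.75161,-0.32837]}
{"k":15,"ang":[0.8612,0.57852,0.89818],"qd":[2.66474,-3.68635,5.8788],"tcp":[-0.30831,-0.29234,0.47199],"trq":[-9.07238,-0.50564,-0.27743]}
{"k":16,"ang":[0.88704,0.54078,0.95706],"qd":[2.50509,-3.86432,5.90202],"tcp":[-0.30452,-0.29931,0.46176],"trq":[-9.79918,-0.30022,-0.25612]}
{"k":17,"ang":[0.91122,0.50131,1.01609],"qd":[2.33165,-4.03232,5.90864],"tcp":[-0.30048,-0.306,0.4514],"trq":[-10.42108,-0.13372,-0.2613]}
{"k":18,"ang":[0.93362,0.46021,1.07511],"qd":[2.14916,-4.18917,5.90094],"tcp":[-0.29621,-0.31236,0.44096],"trq":[-10.941,-0.00348,-0.28952]}
{"k":19,"ang":[0.95417,0.41761,1.134],"qd":[1.96201,-4.33389,5.88088],"tcp":[-0.29171,-0.31839,0.43048],"trq":[-11.36275,0.09397,-0.33719]}
{"k":20,"ang":[0.97284,0.37362,1.19263],"qd":[1.77417,-4.46575,5.85008],"tcp":[-0.28699,-0.32405,0.42002],"trq":[-11.69107,0.16261,-0.40075]}
{"k":21,"ang":[0.98965,0.32837,1.25091],"qd":[1.58914,-4.58421,5.80979],"tcp":[-0.28205,-0.32935,0.4096],"trq":[-11.93166,0.20669,-0.47673]}
{"k":22,"ang":[1.00463,0.28201,1.30875],"qd":[1.40996,-4.68897,5.76096],"tcp":[-0.27689,-0.33428,0.39926],"trq":[-12.09114,0.23053,-0.56192]}
{"k":23,"ang":[1.01787,0.23467,1.36606],"qd":[1.23913,-4.77997,5.70424],"tcp":[-0.27152,-0.33884,0.38903],"trq":[-12.17696,0.23832,-0.65338]}
{"k":24,"ang":[1.02945,0.18649,1.42276],"qd":[1.07869,-4.85739,5.64008],"tcp":[-0.26594,-0.34304,0.37894],"trq":[-12.1973,0.23394,-0.74851]}
{"k":25,"ang":[1.03949,0.1376,1.47879],"qd":[0.93019,-4.92161,5.56879],"tcp":[-0.26015,-0.34688,0.36901],"trq":[-12.16084,0.22089,-0.84504]}
{"k":26,"ang":[1.0481,0.08813,1.53407],"qd":[0.79471,-4.97328,5.49059],"tcp":[-0.25418,-0.35037,0.35925],"trq":[-12.07649,0.20216,-0.94106]}
{"k":27,"ang":[1.05543,0.0382,1.58854],"qd":[0.67289,-5.01323,5.40568],"tcp":[-0.24802,-0.35353,0.34969],"trq":[-11.95317,0.18025,-1.03499]}
{"k":28,"ang":[1.06162,-0.01207,1.64212],"qd":[0.565,-5.04245,5.31424],"tcp":[-0.24168,-0.35638,0.34032],"trq":[-11.79955,0.15712,-1.12554]}
{"k":29,"ang":[1.06679,-0.06259,1.69476],"qd":[0.47097,-5.06208,5.21653],"tcp":[-0.2352,-0.35893,0.33116],"trq":[-11.62376,0.13425,-1.21168]}
{"k":30,"ang":[1.07109,-0.11326,1.7464],"qd":[0.39044,-5.07331,5.11281],"tcp":[-0.22858,-0.36119,0.32222],"trq":[-11.43327,0.11268,-1.29265]}
{"k":31,"ang":[1.07465,-0.16401,1.79697],"qd":[0.32283,-5.07738,5.00343],"tcp":[-0.22184,-0.36318,0.3135],"trq":[-11.23471,0.09307,-1.36784]}
{"k":32,"ang":[1.0776,-0.21477,1.84642],"qd":[0.26738,-5.0755,4.88877],"tcp":[-0.21502,-0.36493,0.305],"trq":[-11.03379,0.07573,-1.43685]}
{"k":33,"ang":[1.08005,-0.26548,1.8947],"qd":[0.2232,-5.06884,4.76925],"tcp":[-0.20812,-0.36644,0.29672],"trq":[-10.8353,0.06077,-1.49939]}
{"k":34,"ang":[1.08211,-0.31611,1.94177],"qd":[0.18931,-5.05846,4.64534],"tcp":[-0.20118,-0.36774,0.28867],"trq":[-10.64308,0.04806,-1.55529]}
{"k":35,"ang":[1.08388,-0.36663,1.98758],"qd":[0.16468,-5.04532,4.5175],"tcp":[-0.19421,-0.36885,0.28084],"trq":[-10.4601,0.03738,-1.60447]}
{"k":36,"ang":[1.08545,-0.417,2.03209],"qd":[0.14828,-5.03022,4.38622],"tcp":[-0.18725,-0.36977,0.27323]}
{"summary": "any joint saturated: no"}


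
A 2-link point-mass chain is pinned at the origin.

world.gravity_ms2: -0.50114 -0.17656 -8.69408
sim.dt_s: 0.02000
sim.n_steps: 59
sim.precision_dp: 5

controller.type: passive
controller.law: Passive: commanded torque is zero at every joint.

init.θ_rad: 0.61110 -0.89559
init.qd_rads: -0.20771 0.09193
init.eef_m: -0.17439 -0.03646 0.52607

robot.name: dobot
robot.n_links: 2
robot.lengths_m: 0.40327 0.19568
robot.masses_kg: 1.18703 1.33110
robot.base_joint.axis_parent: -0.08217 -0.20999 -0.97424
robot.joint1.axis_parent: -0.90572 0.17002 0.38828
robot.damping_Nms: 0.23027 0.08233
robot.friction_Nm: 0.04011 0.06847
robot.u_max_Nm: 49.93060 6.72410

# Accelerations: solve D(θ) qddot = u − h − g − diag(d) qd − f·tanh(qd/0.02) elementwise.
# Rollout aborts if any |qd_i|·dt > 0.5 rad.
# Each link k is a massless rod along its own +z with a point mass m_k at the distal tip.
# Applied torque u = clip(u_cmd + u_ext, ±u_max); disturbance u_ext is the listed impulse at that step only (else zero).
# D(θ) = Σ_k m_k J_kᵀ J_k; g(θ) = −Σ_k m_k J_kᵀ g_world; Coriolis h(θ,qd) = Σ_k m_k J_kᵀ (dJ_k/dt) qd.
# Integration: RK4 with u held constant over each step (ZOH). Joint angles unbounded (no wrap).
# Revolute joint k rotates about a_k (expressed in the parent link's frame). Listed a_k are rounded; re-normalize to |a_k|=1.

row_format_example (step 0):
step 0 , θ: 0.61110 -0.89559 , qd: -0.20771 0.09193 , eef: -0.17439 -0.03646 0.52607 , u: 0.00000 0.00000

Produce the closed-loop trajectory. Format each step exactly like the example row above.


step 1 , θ: 0.60741 -0.90120 , qd: -0.16037 -0.63831 , eef: -0.17443 -0.03754 0.52542 , u: 0.00000 0.00000
step 2 , θ: 0.60465 -0.92099 , qd: -0.11725 -1.33806 , eef: -0.17606 -0.03914 0.52276 , u: 0.00000 0.00000
step 3 , θ: 0.60263 -0.95466 , qd: -0.08723 -2.02785 , eef: -0.17914 -0.04120 0.51805 , u: 0.00000 0.00000
step 4 , θ: 0.60103 -1.00210 , qd: -0.07651 -2.71617 , eef: -0.18350 -0.04361 0.51119 , u: 0.00000 0.00000
step 5 , θ: 0.59941 -1.06335 , qd: -0.09003 -3.41020 , eef: -0.18889 -0.04620 0.50202 , u: 0.00000 0.00000
step 6 , θ: 0.59724 -1.13858 , qd: -0.13189 -4.11562 , eef: -0.19501 -0.04878 0.49035 , u: 0.00000 0.00000
step 7 , θ: 0.59392 -1.22807 , qd: -0.20579 -4.83642 , eef: -0.20144 -0.05107 0.47599 , u: 0.00000 0.00000
step 8 , θ: 0.58877 -1.33215 , qd: -0.31569 -5.57451 , eef: -0.20767 -0.05274 0.45879 , u: 0.00000 0.00000
step 9 , θ: 0.58102 -1.45117 , qd: -0.46646 -6.32946 , eef: -0.21307 -0.05336 0.43870 , u: 0.00000 0.00000
step 10 , θ: 0.56979 -1.58542 , qd: -0.66466 -7.09802 , eef: -0.21691 -0.05244 0.41587 , u: 0.00000 0.00000
step 11 , θ: 0.55406 -1.73514 , qd: -0.91908 -7.87353 , eef: -0.21840 -0.04943 0.39069 , u: 0.00000 0.00000
step 12 , θ: 0.53258 -1.90034 , qd: -1.24053 -8.64449 , eef: -0.21677 -0.04377 0.36391 , u: 0.00000 0.00000
step 13 , θ: 0.50393 -2.08075 , qd: -1.63805 -9.39059 , eef: -0.21139 -0.03491 0.33672 , u: 0.00000 0.00000
step 14 , θ: 0.46659 -2.27553 , qd: -2.10374 -10.06944 , eef: -0.20199 -0.02243 0.31077 , u: 0.00000 0.00000
step 15 , θ: 0.41978 -2.48242 , qd: -2.56124 -10.57579 , eef: -0.18895 -0.00608 0.28813 , u: 0.00000 0.00000
step 16 , θ: 0.36596 -2.69570 , qd: -2.73201 -10.64266 , eef: -0.17359 0.01404 0.27103 , u: 0.00000 0.00000
step 17 , θ: 0.31644 -2.90193 , qd: -2.02515 -9.79507 , eef: -0.15818 0.03728 0.26096 , u: 0.00000 0.00000
step 18 , θ: 0.29300 -3.08034 , qd: -0.18191 -7.93188 , eef: -0.14469 0.06218 0.25716 , u: 0.00000 0.00000
step 19 , θ: 0.31009 -3.21855 , qd: 1.82748 -5.94185 , eef: -0.13282 0.08691 0.25668 , u: 0.00000 0.00000
step 20 , θ: 0.36239 -3.32095 , qd: 3.29385 -4.38083 , eef: -0.12098 0.11007 0.25706 , u: 0.00000 0.00000
step 21 , θ: 0.43796 -3.39664 , qd: 4.17954 -3.24905 , eef: -0.10818 0.13081 0.25730 , u: 0.00000 0.00000
step 22 , θ: 0.52694 -3.45274 , qd: 4.66489 -2.39640 , eef: -0.09430 0.14867 0.25714 , u: 0.00000 0.00000
step 23 , θ: 0.62295 -3.49356 , qd: 4.90460 -1.70568 , eef: -0.07970 0.16350 0.25654 , u: 0.00000 0.00000
step 24 , θ: 0.72216 -3.52157 , qd: 4.99691 -1.10773 , eef: -0.06485 0.17537 0.25550 , u: 0.00000 0.00000
step 25 , θ: 0.82225 -3.53823 , qd: 5.00060 -0.56495 , eef: -0.05028 0.18450 0.25400 , u: 0.00000 0.00000
step 26 , θ: 0.92183 -3.54441 , qd: 4.95086 -0.05796 , eef: -0.03643 0.19122 0.25203 , u: 0.00000 0.00000
step 27 , θ: 1.01948 -3.54153 , qd: 4.79882 0.32393 , eef: -0.02358 0.19593 0.24963 , u: 0.00000 0.00000
step 28 , θ: 1.11381 -3.53148 , qd: 4.63449 0.68036 , eef: -0.01191 0.19905 0.24694 , u: 0.00000 0.00000
step 29 , θ: 1.20488 -3.51438 , qd: 4.47308 1.02717 , eef: -0.00155 0.20096 0.24392 , u: 0.00000 0.00000
step 30 , θ: 1.29274 -3.49050 , qd: 4.31246 1.35820 , eef: 0.00740 0.20203 0.24060 , u: 0.00000 0.00000
step 31 , θ: 1.37736 -3.46021 , qd: 4.14892 1.66629 , eef: 0.01494 0.20258 0.23699 , u: 0.00000 0.00000
step 32 , θ: 1.45864 -3.42405 , qd: 3.97708 1.94325 , eef: 0.02109 0.20293 0.23317 , u: 0.00000 0.00000
step 33 , θ: 1.53635 -3.38274 , qd: 3.79045 2.18009 , eef: 0.02592 0.20332 0.22923 , u: 0.00000 0.00000
step 34 , θ: 1.61012 -3.33718 , qd: 3.58257 2.36785 , eef: 0.02955 0.20398 0.22529 , u: 0.00000 0.00000
step 35 , θ: 1.67948 -3.28841 , qd: 3.34894 2.49903 , eef: 0.03211 0.20505 0.22147 , u: 0.00000 0.00000
step 36 , θ: 1.74390 -3.23762 , qd: 3.08899 2.56951 , eef: 0.03374 0.20661 0.21789 , u: 0.00000 0.00000
step 37 , θ: 1.80289 -3.18603 , qd: 2.80720 2.57987 , eef: 0.03459 0.20867 0.21465 , u: 0.00000 0.00000
step 38 , θ: 1.85610 -3.13479 , qd: 2.51243 2.53555 , eef: 0.03481 0.21120 0.21182 , u: 0.00000 0.00000
step 39 , θ: 1.90337 -3.08491 , qd: 2.21561 2.44533 , eef: 0.03452 0.21410 0.20944 , u: 0.00000 0.00000
step 40 , θ: 1.94478 -3.03722 , qd: 1.92706 2.31919 , eef: 0.03385 0.21726 0.20752 , u: 0.00000 0.00000
step 41 , θ: 1.98056 -2.99232 , qd: 1.65467 2.16642 , eef: 0.03290 0.22055 0.20602 , u: 0.00000 0.00000
step 42 , θ: 2.01111 -2.95069 , qd: 1.40330 1.99478 , eef: 0.03174 0.22387 0.20491 , u: 0.00000 0.00000
step 43 , θ: 2.03685 -2.91262 , qd: 1.17522 1.81035 , eef: 0.03045 0.22711 0.20414 , u: 0.00000 0.00000
step 44 , θ: 2.05827 -2.87833 , qd: 0.97080 1.61787 , eef: 0.02910 0.23018 0.20364 , u: 0.00000 0.00000
step 45 , θ: 2.07584 -2.84793 , qd: 0.78932 1.42112 , eef: 0.02774 0.23301 0.20336 , u: 0.00000 0.00000
step 46 , θ: 2.08999 -2.82149 , qd: 0.62949 1.22331 , eef: 0.02642 0.23555 0.20324 , u: 0.00000 0.00000
step 47 , θ: 2.10115 -2.79899 , qd: 0.48983 1.02729 , eef: 0.02519 0.23776 0.20324 , u: 0.00000 0.00000
step 48 , θ: 2.10971 -2.78037 , qd: 0.36888 0.83565 , eef: 0.02407 0.23963 0.20330 , u: 0.00000 0.00000
step 49 , θ: 2.11602 -2.76551 , qd: 0.26534 0.65086 , eef: 0.02310 0.24113 0.20339 , u: 0.00000 0.00000
step 50 , θ: 2.12043 -2.75427 , qd: 0.17806 0.47521 , eef: 0.02231 0.24229 0.20349 , u: 0.00000 0.00000
step 51 , θ: 2.12325 -2.74643 , qd: 0.10609 0.31082 , eef: 0.02171 0.24309 0.20358 , u: 0.00000 0.00000
step 52 , θ: 2.12477 -2.74175 , qd: 0.04874 0.15971 , eef: 0.02132 0.24358 0.20364 , u: 0.00000 0.00000
step 53 , θ: 2.12531 -2.73992 , qd: 0.01199 0.03020 , eef: 0.02116 0.24377 0.20366 , u: 0.00000 0.00000
step 54 , θ: 2.12560 -2.74002 , qd: 0.04154 -0.00729 , eef: 0.02123 0.24376 0.20365 , u: 0.00000 0.00000
step 55 , θ: 2.12670 -2.74039 , qd: 0.07316 -0.02218 , eef: 0.02150 0.24371 0.20363 , u: 0.00000 0.00000
step 56 , θ: 2.12854 -2.74086 , qd: 0.10938 -0.02482 , eef: 0.02193 0.24366 0.20359 , u: 0.00000 0.00000
step 57 , θ: 2.13106 -2.74139 , qd: 0.14210 -0.02816 , eef: 0.02249 0.24359 0.20355 , u: 0.00000 0.00000
step 58 , θ: 2.13420 -2.74199 , qd: 0.17165 -0.03190 , eef: 0.02319 0.24351 0.20349 , u: 0.00000 0.00000
step 59 , θ: 2.13790 -2.74267 , qd: 0.19820 -0.03594 , eef: 0.02401 0.24341 0.20342


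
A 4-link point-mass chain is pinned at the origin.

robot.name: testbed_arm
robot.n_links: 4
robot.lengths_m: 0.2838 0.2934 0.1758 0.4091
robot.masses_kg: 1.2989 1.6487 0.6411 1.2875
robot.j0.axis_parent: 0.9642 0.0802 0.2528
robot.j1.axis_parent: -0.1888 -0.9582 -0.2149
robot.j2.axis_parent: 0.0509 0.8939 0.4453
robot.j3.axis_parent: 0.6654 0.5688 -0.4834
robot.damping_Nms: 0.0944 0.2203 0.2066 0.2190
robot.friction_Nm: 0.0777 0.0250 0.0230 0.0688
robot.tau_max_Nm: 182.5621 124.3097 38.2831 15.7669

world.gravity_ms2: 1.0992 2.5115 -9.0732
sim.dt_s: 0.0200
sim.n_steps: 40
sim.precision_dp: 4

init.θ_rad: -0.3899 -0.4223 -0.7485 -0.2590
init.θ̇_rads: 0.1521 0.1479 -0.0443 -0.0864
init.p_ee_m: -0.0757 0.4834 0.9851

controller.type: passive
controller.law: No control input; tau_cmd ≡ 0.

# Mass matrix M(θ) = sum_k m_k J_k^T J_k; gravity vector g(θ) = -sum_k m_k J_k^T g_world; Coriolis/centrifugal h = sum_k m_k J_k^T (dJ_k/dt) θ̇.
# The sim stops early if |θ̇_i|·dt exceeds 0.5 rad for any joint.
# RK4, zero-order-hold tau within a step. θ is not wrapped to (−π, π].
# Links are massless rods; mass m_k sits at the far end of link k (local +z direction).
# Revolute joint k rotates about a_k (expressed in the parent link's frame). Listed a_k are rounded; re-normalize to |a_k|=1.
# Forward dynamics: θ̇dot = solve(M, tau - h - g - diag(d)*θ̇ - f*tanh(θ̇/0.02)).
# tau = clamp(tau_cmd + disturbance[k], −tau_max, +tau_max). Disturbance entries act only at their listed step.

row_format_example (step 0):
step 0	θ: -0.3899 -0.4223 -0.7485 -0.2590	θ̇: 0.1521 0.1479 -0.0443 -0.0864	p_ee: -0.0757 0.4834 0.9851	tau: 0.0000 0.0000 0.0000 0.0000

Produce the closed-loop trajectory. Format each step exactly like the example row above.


step 1	θ: -0.3888 -0.4235 -0.7592 -0.2547	θ̇: -0.0405 -0.2535 -0.9707 0.4606	p_ee: -0.0785 0.4826 0.9842	tau: 0.0000 0.0000 0.0000 0.0000
step 2	θ: -0.3914 -0.4320 -0.7860 -0.2418	θ̇: -0.2114 -0.5872 -1.6765 0.8029	p_ee: -0.0812 0.4840 0.9808	tau: 0.0000 0.0000 0.0000 0.0000
step 3	θ: -0.3972 -0.4467 -0.8253 -0.2232	θ̇: -0.3738 -0.8725 -2.2348 1.0408	p_ee: -0.0836 0.4878 0.9748	tau: 0.0000 0.0000 0.0000 0.0000
step 4	θ: -0.4063 -0.4667 -0.8746 -0.2005	θ̇: -0.5338 -1.1195 -2.6837 1.2215	p_ee: -0.0856 0.4940 0.9663	tau: 0.0000 0.0000 0.0000 0.0000
step 5	θ: -0.4186 -0.4913 -0.9321 -0.1746	θ̇: -0.6963 -1.3347 -3.0475 1.3745	p_ee: -0.0871 0.5027 0.9551	tau: 0.0000 0.0000 0.0000 0.0000
step 6	θ: -0.4342 -0.5199 -0.9961 -0.1456	θ̇: -0.8656 -1.5217 -3.3393 1.5173	p_ee: -0.0880 0.5137 0.9412	tau: 0.0000 0.0000 0.0000 0.0000
step 7	θ: -0.4533 -0.5520 -1.0652 -0.1139	θ̇: -1.0458 -1.6823 -3.5648 1.6592	p_ee: -0.0882 0.5272 0.9244	tau: 0.0000 0.0000 0.0000 0.0000
step 8	θ: -0.4762 -0.5870 -1.1382 -0.0792	θ̇: -1.2410 -1.8166 -3.7248 1.8043	p_ee: -0.0877 0.5429 0.9048	tau: 0.0000 0.0000 0.0000 0.0000
step 9	θ: -0.5031 -0.6244 -1.2138 -0.0417	θ̇: -1.4553 -1.9234 -3.8172 1.9536	p_ee: -0.0863 0.5609 0.8820	tau: 0.0000 0.0000 0.0000 0.0000
step 10	θ: -0.5345 -0.6637 -1.2904 -0.0011	θ̇: -1.6929 -1.9999 -3.8378 2.1059	p_ee: -0.0840 0.5810 0.8561	tau: 0.0000 0.0000 0.0000 0.0000
step 11	θ: -0.5710 -0.7042 -1.3667 0.0426	θ̇: -1.9577 -2.0418 -3.7808 2.2589	p_ee: -0.0807 0.6031 0.8269	tau: 0.0000 0.0000 0.0000 0.0000
step 12	θ: -0.6130 -0.7451 -1.4411 0.0893	θ̇: -2.2535 -2.0426 -3.6395 2.4094	p_ee: -0.0764 0.6271 0.7943	tau: 0.0000 0.0000 0.0000 0.0000
step 13	θ: -0.6613 -0.7856 -1.5117 0.1389	θ̇: -2.5828 -1.9935 -3.4061 2.5535	p_ee: -0.0709 0.6529 0.7581	tau: 0.0000 0.0000 0.0000 0.0000
step 14	θ: -0.7166 -0.8245 -1.5767 0.1913	θ̇: -2.9468 -1.8833 -3.0719 2.6863	p_ee: -0.0642 0.6804 0.7183	tau: 0.0000 0.0000 0.0000 0.0000
step 15	θ: -0.7794 -0.8604 -1.6339 0.2462	θ̇: -3.3433 -1.6979 -2.6275 2.8013	p_ee: -0.0562 0.7094 0.6747	tau: 0.0000 0.0000 0.0000 0.0000
step 16	θ: -0.8505 -0.8918 -1.6810 0.3032	θ̇: -3.7663 -1.4216 -2.0633 2.8897	p_ee: -0.0469 0.7398 0.6271	tau: 0.0000 0.0000 0.0000 0.0000
step 17	θ: -0.9302 -0.9166 -1.7155 0.3616	θ̇: -4.2034 -1.0386 -1.3704 2.9390	p_ee: -0.0363 0.7715 0.5756	tau: 0.0000 0.0000 0.0000 0.0000
step 18	θ: -1.0186 -0.9325 -1.7349 0.4204	θ̇: -4.6350 -0.5348 -0.5418 2.9322	p_ee: -0.0242 0.8041 0.5199	tau: 0.0000 0.0000 0.0000 0.0000
step 19	θ: -1.1154 -0.9371 -1.7363 0.4783	θ̇: -5.0337 0.0975 0.4246 2.8486	p_ee: -0.0107 0.8376 0.4599	tau: 0.0000 0.0000 0.0000 0.0000
step 20	θ: -1.2195 -0.9278 -1.7170 0.5337	θ̇: -5.3666 0.8554 1.5228 2.6664	p_ee: 0.0043 0.8717 0.3956	tau: 0.0000 0.0000 0.0000 0.0000
step 21	θ: -1.3294 -0.9020 -1.6744 0.5842	θ̇: -5.6003 1.7364 2.7590 2.3624	p_ee: 0.0208 0.9061 0.3268	tau: 0.0000 0.0000 0.0000 0.0000
step 22	θ: -1.4427 -0.8576 -1.6058 0.6273	θ̇: -5.7056 2.7258 4.1317 1.9228	p_ee: 0.0388 0.9403 0.2534	tau: 0.0000 0.0000 0.0000 0.0000
step 23	θ: -1.5566 -0.7924 -1.5082 0.6602	θ̇: -5.6637 3.8067 5.6452 1.3439	p_ee: 0.0584 0.9739 0.1756	tau: 0.0000 0.0000 0.0000 0.0000
step 24	θ: -1.6682 -0.7048 -1.3789 0.6801	θ̇: -5.4680 4.9663 7.3150 0.6312	p_ee: 0.0798 1.0061 0.0931	tau: 0.0000 0.0000 0.0000 0.0000
step 25	θ: -1.7743 -0.5933 -1.2144 0.6846	θ̇: -5.1222 6.1999 9.1673 -0.2002	p_ee: 0.1034 1.0354 0.0061	tau: 0.0000 0.0000 0.0000 0.0000
step 26	θ: -1.8721 -0.4563 -1.0109 0.6716	θ̇: -4.6359 7.5022 11.2171 -1.1239	p_ee: 0.1295 1.0595 -0.0855	tau: 0.0000 0.0000 0.0000 0.0000
step 27	θ: -1.9588 -0.2931 -0.7649 0.6387	θ̇: -4.0072 8.8106 13.3769 -2.1889	p_ee: 0.1585 1.0743 -0.1815	tau: 0.0000 0.0000 0.0000 0.0000
step 28	θ: -2.0317 -0.1055 -0.4778 0.5831	θ̇: -3.2821 9.8600 15.2038 -3.3784	p_ee: 0.1901 1.0740 -0.2814	tau: 0.0000 0.0000 0.0000 0.0000
step 29	θ: -2.0907 0.0956 -0.1660 0.5039	θ̇: -2.6535 10.0563 15.6567 -4.4963	p_ee: 0.2219 1.0511 -0.3835	tau: 0.0000 0.0000 0.0000 0.0000
step 30	θ: -2.1407 0.2882 0.1337 0.4065	θ̇: -2.4345 9.0254 13.9959 -5.1515	p_ee: 0.2495 1.0026 -0.4854	tau: 0.0000 0.0000 0.0000 0.0000
step 31	θ: -2.1914 0.4516 0.3845 0.3020	θ̇: -2.6997 7.2529 10.9491 -5.2098	p_ee: 0.2693 0.9325 -0.5844	tau: 0.0000 0.0000 0.0000 0.0000
step 32	θ: -2.2507 0.5773 0.5690 0.2010	θ̇: -3.2690 5.3118 7.4739 -4.8321	p_ee: 0.2806 0.8480 -0.6792	tau: 0.0000 0.0000 0.0000 0.0000
step 33	θ: -2.3229 0.6642 0.6830 0.1106	θ̇: -3.9605 3.3880 3.9119 -4.1615	p_ee: 0.2843 0.7540 -0.7694	tau: 0.0000 0.0000 0.0000 0.0000
step 34	θ: -2.4091 0.7130 0.7253 0.0359	θ̇: -4.6480 1.4910 0.3151 -3.2841	p_ee: 0.2812 0.6533 -0.8543	tau: 0.0000 0.0000 0.0000 0.0000
step 35	θ: -2.5082 0.7241 0.6957 -0.0199	θ̇: -5.2381 -0.3724 -3.2643 -2.2819	p_ee: 0.2722 0.5472 -0.9329	tau: 0.0000 0.0000 0.0000 0.0000
step 36	θ: -2.6176 0.6987 0.5955 -0.0548	θ̇: -5.6687 -2.1480 -6.7179 -1.2013	p_ee: 0.2575 0.4361 -1.0028	tau: 0.0000 0.0000 0.0000 0.0000
step 37	θ: -2.7336 0.6398 0.4297 -0.0677	θ̇: -5.8972 -3.6746 -9.7449 -0.0831	p_ee: 0.2377 0.3200 -1.0604	tau: 0.0000 0.0000 0.0000 0.0000
step 38	θ: -2.8518 0.5557 0.2135 -0.0594	θ̇: -5.8852 -4.6032 -11.5983 0.8470	p_ee: 0.2136 0.1994 -1.1008	tau: 0.0000 0.0000 0.0000 0.0000
step 39	θ: -2.9676 0.4623 -0.0204 -0.0373	θ̇: -5.6657 -4.5590 -11.4252 1.2497	p_ee: 0.1876 0.0759 -1.1198	tau: 0.0000 0.0000 0.0000 0.0000
step 40	θ: -3.0779 0.3793 -0.2302 -0.0150	θ̇: -5.3594 -3.6477 -9.3261 0.8622	p_ee: 0.1628 -0.0481 -1.1171


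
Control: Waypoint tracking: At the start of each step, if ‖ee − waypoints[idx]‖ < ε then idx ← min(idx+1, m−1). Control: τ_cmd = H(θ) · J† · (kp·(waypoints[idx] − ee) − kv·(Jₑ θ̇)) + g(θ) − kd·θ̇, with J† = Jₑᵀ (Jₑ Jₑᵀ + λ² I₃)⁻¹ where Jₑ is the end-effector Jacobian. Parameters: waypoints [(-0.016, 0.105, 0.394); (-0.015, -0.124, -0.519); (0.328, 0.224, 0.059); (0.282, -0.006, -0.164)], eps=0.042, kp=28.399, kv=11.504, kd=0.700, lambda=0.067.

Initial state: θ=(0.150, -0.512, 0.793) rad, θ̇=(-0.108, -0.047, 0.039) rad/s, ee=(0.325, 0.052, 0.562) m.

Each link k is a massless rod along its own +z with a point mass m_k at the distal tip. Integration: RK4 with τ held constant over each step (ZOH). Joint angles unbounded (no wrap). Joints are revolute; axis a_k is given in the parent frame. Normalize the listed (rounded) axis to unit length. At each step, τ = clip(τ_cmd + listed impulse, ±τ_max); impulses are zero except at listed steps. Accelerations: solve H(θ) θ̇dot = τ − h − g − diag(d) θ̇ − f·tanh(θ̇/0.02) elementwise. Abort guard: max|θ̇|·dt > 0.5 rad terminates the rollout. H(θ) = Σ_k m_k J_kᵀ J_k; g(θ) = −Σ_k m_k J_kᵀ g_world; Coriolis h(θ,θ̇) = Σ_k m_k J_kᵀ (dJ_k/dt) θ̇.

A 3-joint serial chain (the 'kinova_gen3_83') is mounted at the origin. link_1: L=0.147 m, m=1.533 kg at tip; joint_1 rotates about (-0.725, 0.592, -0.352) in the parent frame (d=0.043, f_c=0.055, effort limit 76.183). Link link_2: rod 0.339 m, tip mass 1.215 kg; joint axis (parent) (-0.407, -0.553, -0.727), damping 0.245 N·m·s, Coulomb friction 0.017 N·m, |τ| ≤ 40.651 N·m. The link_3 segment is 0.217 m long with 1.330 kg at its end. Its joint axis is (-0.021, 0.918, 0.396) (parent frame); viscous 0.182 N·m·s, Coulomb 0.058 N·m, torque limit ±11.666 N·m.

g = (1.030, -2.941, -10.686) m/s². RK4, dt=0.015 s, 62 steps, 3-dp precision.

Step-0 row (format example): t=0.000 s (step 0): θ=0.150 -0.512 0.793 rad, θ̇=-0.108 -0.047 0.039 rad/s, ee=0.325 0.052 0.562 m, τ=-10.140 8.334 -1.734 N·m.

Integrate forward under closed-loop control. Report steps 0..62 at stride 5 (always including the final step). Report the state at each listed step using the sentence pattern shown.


t=0.075 s (step 5): θ=0.109 -0.481 0.877 rad, θ̇=-0.778 0.655 1.403 rad/s, ee=0.308 0.049 0.563 m, τ=-4.644 5.250 -2.001 N·m.
t=0.150 s (step 10): θ=0.046 -0.425 0.980 rad, θ̇=-0.857 0.819 1.327 rad/s, ee=0.279 0.041 0.568 m, τ=-1.509 3.860 -1.550 N·m.
t=0.225 s (step 15): θ=-0.015 -0.361 1.076 rad, θ̇=-0.777 0.883 1.252 rad/s, ee=0.247 0.032 0.572 m, τ=0.278 3.153 -1.403 N·m.
t=0.300 s (step 20): θ=-0.069 -0.294 1.168 rad, θ̇=-0.647 0.911 1.188 rad/s, ee=0.218 0.023 0.574 m, τ=1.373 2.732 -1.396 N·m.
t=0.375 s (step 25): θ=-0.112 -0.225 1.254 rad, θ̇=-0.516 0.923 1.129 rad/s, ee=0.192 0.017 0.573 m, τ=2.084 2.439 -1.449 N·m.
t=0.450 s (step 30): θ=-0.146 -0.156 1.337 rad, θ̇=-0.398 0.928 1.071 rad/s, ee=0.170 0.013 0.570 m, τ=2.562 2.208 -1.525 N·m.
t=0.525 s (step 35): θ=-0.172 -0.086 1.415 rad, θ̇=-0.299 0.928 1.012 rad/s, ee=0.151 0.012 0.565 m, τ=2.884 2.012 -1.608 N·m.
t=0.600 s (step 40): θ=-0.192 -0.017 1.489 rad, θ̇=-0.218 0.923 0.953 rad/s, ee=0.134 0.012 0.559 m, τ=3.095 1.835 -1.691 N·m.
t=0.675 s (step 45): θ=-0.206 0.052 1.558 rad, θ̇=-0.155 0.915 0.895 rad/s, ee=0.120 0.014 0.552 m, τ=3.223 1.671 -1.770 N·m.
t=0.750 s (step 50): θ=-0.215 0.120 1.623 rad, θ̇=-0.106 0.902 0.837 rad/s, ee=0.108 0.017 0.546 m, τ=3.288 1.515 -1.844 N·m.
t=0.825 s (step 55): θ=-0.222 0.188 1.683 rad, θ̇=-0.068 0.886 0.781 rad/s, ee=0.098 0.020 0.538 m, τ=3.303 1.365 -1.911 N·m.
t=0.900 s (step 60): θ=-0.226 0.253 1.740 rad, θ̇=-0.041 0.867 0.727 rad/s, ee=0.089 0.025 0.531 m, τ=3.281 1.219 -1.971 N·m.
t=0.930 s (step 62): θ=-0.227 0.279 1.761 rad, θ̇=-0.033 0.858 0.706 rad/s, ee=0.085 0.027 0.529 m.


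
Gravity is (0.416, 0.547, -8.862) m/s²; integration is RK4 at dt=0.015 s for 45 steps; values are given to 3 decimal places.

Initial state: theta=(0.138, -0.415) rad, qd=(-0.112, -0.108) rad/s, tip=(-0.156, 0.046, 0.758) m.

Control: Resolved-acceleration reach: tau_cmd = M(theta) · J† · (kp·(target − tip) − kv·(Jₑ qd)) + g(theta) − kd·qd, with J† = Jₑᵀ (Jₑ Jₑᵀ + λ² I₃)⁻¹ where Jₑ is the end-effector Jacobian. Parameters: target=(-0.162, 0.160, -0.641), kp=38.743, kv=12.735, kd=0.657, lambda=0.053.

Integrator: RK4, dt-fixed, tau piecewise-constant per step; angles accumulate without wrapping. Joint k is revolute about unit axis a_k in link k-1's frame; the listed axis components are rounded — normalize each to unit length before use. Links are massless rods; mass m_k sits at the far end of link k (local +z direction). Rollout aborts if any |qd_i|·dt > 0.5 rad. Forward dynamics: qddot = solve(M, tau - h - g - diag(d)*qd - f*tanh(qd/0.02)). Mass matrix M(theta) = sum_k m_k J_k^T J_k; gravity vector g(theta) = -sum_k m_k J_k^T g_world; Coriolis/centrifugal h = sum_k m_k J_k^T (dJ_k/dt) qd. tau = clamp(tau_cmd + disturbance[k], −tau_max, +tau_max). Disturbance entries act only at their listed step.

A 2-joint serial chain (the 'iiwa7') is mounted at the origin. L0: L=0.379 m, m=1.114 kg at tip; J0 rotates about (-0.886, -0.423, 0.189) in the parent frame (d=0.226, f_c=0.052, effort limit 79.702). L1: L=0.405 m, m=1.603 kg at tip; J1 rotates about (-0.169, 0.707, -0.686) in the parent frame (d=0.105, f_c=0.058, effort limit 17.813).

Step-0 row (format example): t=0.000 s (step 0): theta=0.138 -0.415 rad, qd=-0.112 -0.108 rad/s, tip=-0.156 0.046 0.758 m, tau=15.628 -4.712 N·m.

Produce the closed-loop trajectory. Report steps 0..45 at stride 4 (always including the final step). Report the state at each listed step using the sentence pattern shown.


t=0.060 s (step 4): theta=0.161 -0.484 rad, qd=0.779 -1.903 rad/s, tip=-0.179 0.049 0.749 m, tau=5.293 -1.167 N·m.
t=0.120 s (step 8): theta=0.225 -0.625 rad, qd=1.355 -2.726 rad/s, tip=-0.229 0.062 0.727 m, tau=1.294 -0.363 N·m.
t=0.180 s (step 12): theta=0.324 -0.808 rad, qd=1.954 -3.400 rad/s, tip=-0.289 0.078 0.689 m, tau=-0.426 -0.189 N·m.
t=0.240 s (step 16): theta=0.464 -1.034 rad, qd=2.779 -4.129 rad/s, tip=-0.352 0.095 0.635 m, tau=-1.113 -0.195 N·m.
t=0.300 s (step 20): theta=0.666 -1.307 rad, qd=4.042 -5.001 rad/s, tip=-0.409 0.110 0.562 m, tau=-0.547 -0.339 N·m.
t=0.360 s (step 24): theta=0.964 -1.640 rad, qd=6.025 -6.165 rad/s, tip=-0.448 0.130 0.472 m, tau=3.051 -0.426 N·m.
t=0.420 s (step 28): theta=1.390 -2.034 rad, qd=7.681 -6.296 rad/s, tip=-0.460 0.176 0.371 m, tau=-5.910 -0.782 N·m.
t=0.480 s (step 32): theta=1.806 -2.319 rad, qd=6.137 -3.426 rad/s, tip=-0.464 0.244 0.258 m, tau=-11.985 -1.538 N·m.
t=0.540 s (step 36): theta=2.141 -2.484 rad, qd=5.142 -2.312 rad/s, tip=-0.471 0.286 0.140 m, tau=-10.817 -1.525 N·m.
t=0.600 s (step 40): theta=2.432 -2.613 rad, qd=4.561 -2.053 rad/s, tip=-0.470 0.302 0.021 m, tau=-10.334 -1.132 N·m.
t=0.660 s (step 44): theta=2.689 -2.735 rad, qd=4.008 -2.031 rad/s, tip=-0.456 0.296 -0.089 m, tau=-10.145 -0.422 N·m.
t=0.675 s (step 45): theta=2.748 -2.765 rad, qd=3.859 -2.033 rad/s, tip=-0.451 0.292 -0.115 m.
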